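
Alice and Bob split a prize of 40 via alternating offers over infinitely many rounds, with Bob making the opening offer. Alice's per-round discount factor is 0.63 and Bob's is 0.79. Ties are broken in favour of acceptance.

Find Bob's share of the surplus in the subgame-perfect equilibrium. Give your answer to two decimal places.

In a stationary SPE each proposer offers the other exactly their discounted continuation value.
If Bob keeps x when proposing and Alice keeps y when proposing, then x = 40 − 0.63y and y = 40 − 0.79x.
Solving: x = 40(1 − 0.63) / (1 − 0.79·0.63) = 14.8 / 0.5023 ≈ 29.4645.
Alice gets 40 − 29.4645 ≈ 10.5355.

29.46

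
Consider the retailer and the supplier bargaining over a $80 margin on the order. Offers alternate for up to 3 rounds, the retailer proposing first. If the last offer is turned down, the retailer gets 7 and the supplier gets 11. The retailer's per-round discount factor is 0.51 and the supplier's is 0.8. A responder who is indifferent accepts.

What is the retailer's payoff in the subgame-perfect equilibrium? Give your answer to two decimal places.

44.15

Round 3 (the retailer proposes): the supplier gets 11 if talks fail, so the retailer offers 11 and keeps 69.
Round 2 (the supplier proposes): the retailer can get 69 next round, worth 0.51 × 69 = 35.19 now; the supplier offers that and keeps 44.81.
Round 1 (the retailer proposes): the supplier can get 44.81 next round, worth 0.8 × 44.81 = 35.848 now. The retailer offers 35.848 and keeps 80 − 35.848 = 44.152.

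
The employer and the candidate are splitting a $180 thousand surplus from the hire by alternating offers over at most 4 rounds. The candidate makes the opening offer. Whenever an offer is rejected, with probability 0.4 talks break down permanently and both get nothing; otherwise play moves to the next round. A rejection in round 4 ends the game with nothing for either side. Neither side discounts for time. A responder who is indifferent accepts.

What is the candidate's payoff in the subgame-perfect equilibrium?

97.92

By backward induction:
Round 4 (the employer proposes): rejection yields 0 for the candidate; the employer offers 0 and keeps 180.
Round 3 (the candidate proposes): rejecting gives the employer an expected 0.6 × 180 = 108; the candidate offers that and keeps 72.
Round 2 (the employer proposes): rejecting gives the candidate an expected 0.6 × 72 = 43.2. The employer offers 43.2 and keeps 180 − 43.2 = 136.8.
Round 1 (the candidate proposes): rejecting gives the employer an expected 0.6 × 136.8 = 82.08. The candidate offers 82.08 and keeps 180 − 82.08 = 97.92.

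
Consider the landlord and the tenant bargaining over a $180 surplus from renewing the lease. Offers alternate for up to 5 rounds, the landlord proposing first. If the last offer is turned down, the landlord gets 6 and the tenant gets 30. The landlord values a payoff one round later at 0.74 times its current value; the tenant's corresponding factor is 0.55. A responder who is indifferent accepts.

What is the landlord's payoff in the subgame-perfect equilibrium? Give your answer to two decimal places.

Round 5 (the landlord proposes): the tenant gets 30 if talks fail, so the landlord offers 30 and keeps 150.
Round 4 (the tenant proposes): the landlord can get 150 next round, worth 0.74 × 150 = 111 now. The tenant offers 111 and keeps 180 − 111 = 69.
Round 3 (the landlord proposes): the tenant can get 69 next round, worth 0.55 × 69 = 37.95 now. The landlord offers 37.95 and keeps 180 − 37.95 = 142.05.
Round 2 (the tenant proposes): the landlord can get 142.05 next round, worth 0.74 × 142.05 = 105.117 now, so the tenant offers 105.117, keeping 74.883.
Round 1 (the landlord proposes): the tenant can get 74.883 next round, worth 0.55 × 74.883 = 41.18565 now, so the landlord offers 41.18565, keeping 138.81435.

138.81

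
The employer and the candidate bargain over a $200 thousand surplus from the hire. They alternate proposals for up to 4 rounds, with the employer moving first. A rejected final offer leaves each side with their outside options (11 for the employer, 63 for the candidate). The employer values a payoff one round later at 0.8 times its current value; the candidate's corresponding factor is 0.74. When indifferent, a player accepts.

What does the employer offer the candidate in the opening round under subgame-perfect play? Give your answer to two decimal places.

Round 4 (the candidate proposes): the employer gets 11 if talks fail, so the candidate offers 11 and keeps 189.
Round 3 (the employer proposes): the candidate can get 189 next round, worth 0.74 × 189 = 139.86 now, so the employer offers 139.86, keeping 60.14.
Round 2 (the candidate proposes): the employer can get 60.14 next round, worth 0.8 × 60.14 = 48.112 now, so the candidate offers 48.112, keeping 151.888.
Round 1 (the employer proposes): the candidate can get 151.888 next round, worth 0.74 × 151.888 = 112.39712 now. The employer offers 112.39712 and keeps 200 − 112.39712 = 87.60288.

112.40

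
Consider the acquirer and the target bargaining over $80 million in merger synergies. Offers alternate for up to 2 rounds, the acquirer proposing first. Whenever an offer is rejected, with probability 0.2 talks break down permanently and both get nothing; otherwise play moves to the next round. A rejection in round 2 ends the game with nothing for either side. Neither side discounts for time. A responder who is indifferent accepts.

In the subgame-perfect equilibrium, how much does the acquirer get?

Round 2 (the target proposes): rejection yields 0 for the acquirer; the target offers 0 and keeps 80.
Round 1 (the acquirer proposes): rejecting gives the target an expected 0.8 × 80 = 64. The acquirer offers 64 and keeps 80 − 64 = 16.

16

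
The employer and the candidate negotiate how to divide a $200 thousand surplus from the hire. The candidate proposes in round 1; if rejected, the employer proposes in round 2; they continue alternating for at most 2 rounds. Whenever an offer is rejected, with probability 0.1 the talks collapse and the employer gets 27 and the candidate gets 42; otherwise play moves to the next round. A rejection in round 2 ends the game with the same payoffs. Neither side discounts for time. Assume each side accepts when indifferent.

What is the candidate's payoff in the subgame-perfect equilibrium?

Round 2 (the employer proposes): the candidate gets 42 if talks fail, so the employer offers 42 and keeps 158.
Round 1 (the candidate proposes): rejecting gives the employer an expected 0.9 × 158 + 0.1 × 27 = 144.9, so the candidate offers 144.9, keeping 55.1.

55.1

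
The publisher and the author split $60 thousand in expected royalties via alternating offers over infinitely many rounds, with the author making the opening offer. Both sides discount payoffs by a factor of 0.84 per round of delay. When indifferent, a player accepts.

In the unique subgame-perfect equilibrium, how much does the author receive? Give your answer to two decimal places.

In a stationary SPE each proposer offers the other exactly their discounted continuation value.
If the author keeps x when proposing and the publisher keeps y when proposing, then x = 60 − 0.84y and y = 60 − 0.84x.
Solving: x = 60(1 − 0.84) / (1 − 0.84·0.84) = 9.6 / 0.2944 ≈ 32.6087.
The publisher gets 60 − 32.6087 ≈ 27.3913.

32.61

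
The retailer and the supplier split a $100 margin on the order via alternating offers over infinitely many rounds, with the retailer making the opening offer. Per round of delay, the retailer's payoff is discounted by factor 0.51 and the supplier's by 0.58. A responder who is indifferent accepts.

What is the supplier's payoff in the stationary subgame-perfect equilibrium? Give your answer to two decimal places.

Let x be the retailer's share when the retailer proposes and y be the supplier's share when the supplier proposes.
The supplier accepts iff offered ≥ 0.58·y, so x = 100 − 0.58y. Symmetrically y = 100 − 0.51x.
Substituting: x = 100 − 0.58(100 − 0.51x), giving x(1 − 0.51·0.58) = 100(1 − 0.58).
So x = 100 × 0.42 / 0.7042 ≈ 59.6421, and the supplier receives 100 − x ≈ 40.3579.

40.36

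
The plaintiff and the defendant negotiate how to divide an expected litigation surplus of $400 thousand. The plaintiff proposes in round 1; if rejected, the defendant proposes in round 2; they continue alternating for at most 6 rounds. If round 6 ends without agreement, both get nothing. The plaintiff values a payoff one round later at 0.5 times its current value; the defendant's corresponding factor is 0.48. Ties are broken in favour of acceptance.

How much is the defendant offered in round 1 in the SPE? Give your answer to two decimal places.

130.10

Round 6 (the defendant proposes): rejection yields 0 for the plaintiff; the defendant offers 0 and keeps 400.
Round 5 (the plaintiff proposes): the defendant can get 400 next round, worth 0.48 × 400 = 192 now; the plaintiff offers that and keeps 208.
Round 4 (the defendant proposes): the plaintiff can get 208 next round, worth 0.5 × 208 = 104 now. The defendant offers 104 and keeps 400 − 104 = 296.
Round 3 (the plaintiff proposes): the defendant can get 296 next round, worth 0.48 × 296 = 142.08 now. The plaintiff offers 142.08 and keeps 400 − 142.08 = 257.92.
Round 2 (the defendant proposes): the plaintiff can get 257.92 next round, worth 0.5 × 257.92 = 128.96 now; the defendant offers that and keeps 271.04.
Round 1 (the plaintiff proposes): the defendant can get 271.04 next round, worth 0.48 × 271.04 = 130.0992 now, so the plaintiff offers 130.0992, keeping 269.9008.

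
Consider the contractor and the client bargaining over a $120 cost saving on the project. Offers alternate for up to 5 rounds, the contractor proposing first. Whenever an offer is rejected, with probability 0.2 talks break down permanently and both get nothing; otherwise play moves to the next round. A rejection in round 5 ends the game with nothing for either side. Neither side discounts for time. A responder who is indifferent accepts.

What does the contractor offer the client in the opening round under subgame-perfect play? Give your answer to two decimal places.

By backward induction:
Round 5 (the contractor proposes): rejection yields 0 for the client; the contractor offers 0 and keeps 120.
Round 4 (the client proposes): rejecting gives the contractor an expected 0.8 × 120 = 96. The client offers 96 and keeps 120 − 96 = 24.
Round 3 (the contractor proposes): rejecting gives the client an expected 0.8 × 24 = 19.2; the contractor offers that and keeps 100.8.
Round 2 (the client proposes): rejecting gives the contractor an expected 0.8 × 100.8 = 80.64; the client offers that and keeps 39.36.
Round 1 (the contractor proposes): rejecting gives the client an expected 0.8 × 39.36 = 31.488. The contractor offers 31.488 and keeps 120 − 31.488 = 88.512.

31.49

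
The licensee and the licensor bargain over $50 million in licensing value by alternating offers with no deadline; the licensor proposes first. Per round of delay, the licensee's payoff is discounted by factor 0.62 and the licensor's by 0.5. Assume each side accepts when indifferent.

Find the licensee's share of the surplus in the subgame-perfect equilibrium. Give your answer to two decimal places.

In a stationary SPE each proposer offers the other exactly their discounted continuation value.
If the licensor keeps x when proposing and the licensee keeps y when proposing, then x = 50 − 0.62y and y = 50 − 0.5x.
Solving: x = 50(1 − 0.62) / (1 − 0.5·0.62) = 19 / 0.69 ≈ 27.5362.
The licensee gets 50 − 27.5362 ≈ 22.4638.

22.46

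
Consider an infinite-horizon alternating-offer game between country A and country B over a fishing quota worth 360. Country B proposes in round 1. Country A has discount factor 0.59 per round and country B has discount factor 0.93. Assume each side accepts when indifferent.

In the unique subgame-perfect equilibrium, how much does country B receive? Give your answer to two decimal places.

Let x be country B's share when country B proposes and y be country A's share when country A proposes.
Country A accepts iff offered ≥ 0.59·y, so x = 360 − 0.59y. Symmetrically y = 360 − 0.93x.
Substituting: x = 360 − 0.59(360 − 0.93x), giving x(1 − 0.93·0.59) = 360(1 − 0.59).
So x = 360 × 0.41 / 0.4513 ≈ 327.0552, and country A receives 360 − x ≈ 32.9448.

327.06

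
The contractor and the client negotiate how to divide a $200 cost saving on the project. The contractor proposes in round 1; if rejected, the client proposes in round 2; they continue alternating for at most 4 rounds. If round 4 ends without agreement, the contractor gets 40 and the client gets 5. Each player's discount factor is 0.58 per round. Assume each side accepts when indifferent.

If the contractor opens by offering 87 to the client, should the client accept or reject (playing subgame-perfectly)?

Accept

Round 4 (the client proposes): the contractor gets 40 if talks fail, so the client offers 40 and keeps 160.
Round 3 (the contractor proposes): the client can get 160 next round, worth 0.58 × 160 = 92.8 now. The contractor offers 92.8 and keeps 200 − 92.8 = 107.2.
Round 2 (the client proposes): the contractor can get 107.2 next round, worth 0.58 × 107.2 = 62.176 now; the client offers that and keeps 137.824.
So by rejecting in round 1, the client gets 137.824 next round, worth 0.58 × 137.824 = 79.93792 now.
Offer 87 ≥ 79.93792, so the client accepts.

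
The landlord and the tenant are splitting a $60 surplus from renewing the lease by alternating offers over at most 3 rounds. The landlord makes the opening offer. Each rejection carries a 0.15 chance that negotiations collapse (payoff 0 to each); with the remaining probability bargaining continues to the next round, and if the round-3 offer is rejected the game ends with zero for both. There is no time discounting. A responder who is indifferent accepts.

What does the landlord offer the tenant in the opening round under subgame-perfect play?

By backward induction:
Round 3 (the landlord proposes): rejection yields 0 for the tenant; the landlord offers 0 and keeps 60.
Round 2 (the tenant proposes): rejecting gives the landlord an expected 0.85 × 60 = 51. The tenant offers 51 and keeps 60 − 51 = 9.
Round 1 (the landlord proposes): rejecting gives the tenant an expected 0.85 × 9 = 7.65. The landlord offers 7.65 and keeps 60 − 7.65 = 52.35.

7.65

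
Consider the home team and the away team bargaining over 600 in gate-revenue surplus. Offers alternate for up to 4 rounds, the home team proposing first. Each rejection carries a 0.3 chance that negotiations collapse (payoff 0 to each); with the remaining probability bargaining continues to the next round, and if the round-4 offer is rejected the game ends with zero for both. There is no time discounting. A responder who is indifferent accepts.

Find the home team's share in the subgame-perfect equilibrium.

By backward induction:
Round 4 (the away team proposes): the home team will accept anything ≥ 0, so the away team offers 0 and keeps 600.
Round 3 (the home team proposes): rejecting gives the away team an expected 0.7 × 600 = 420, so the home team offers 420, keeping 180.
Round 2 (the away team proposes): rejecting gives the home team an expected 0.7 × 180 = 126. The away team offers 126 and keeps 600 − 126 = 474.
Round 1 (the home team proposes): rejecting gives the away team an expected 0.7 × 474 = 331.8, so the home team offers 331.8, keeping 268.2.

268.2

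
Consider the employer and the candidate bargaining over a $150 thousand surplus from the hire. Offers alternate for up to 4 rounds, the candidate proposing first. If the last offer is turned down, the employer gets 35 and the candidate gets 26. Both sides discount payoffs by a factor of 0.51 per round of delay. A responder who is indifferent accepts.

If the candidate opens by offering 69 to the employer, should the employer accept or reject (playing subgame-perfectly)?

Round 4 (the employer proposes): the candidate gets 26 if talks fail, so the employer offers 26 and keeps 124.
Round 3 (the candidate proposes): the employer can get 124 next round, worth 0.51 × 124 = 63.24 now. The candidate offers 63.24 and keeps 150 − 63.24 = 86.76.
Round 2 (the employer proposes): the candidate can get 86.76 next round, worth 0.51 × 86.76 = 44.2476 now; the employer offers that and keeps 105.7524.
So by rejecting in round 1, the employer gets 105.7524 next round, worth 0.51 × 105.7524 = 53.933724 now.
Offer 69 ≥ 53.933724, so the employer accepts.

Accept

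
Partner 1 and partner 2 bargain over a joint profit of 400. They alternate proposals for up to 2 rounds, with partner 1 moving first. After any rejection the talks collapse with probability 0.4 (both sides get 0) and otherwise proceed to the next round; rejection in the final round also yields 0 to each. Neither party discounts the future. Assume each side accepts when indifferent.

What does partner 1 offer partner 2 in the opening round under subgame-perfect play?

240

Round 2 (partner 2 proposes): rejection yields 0 for partner 1; partner 2 offers 0 and keeps 400.
Round 1 (partner 1 proposes): rejecting gives partner 2 an expected 0.6 × 400 = 240; partner 1 offers that and keeps 160.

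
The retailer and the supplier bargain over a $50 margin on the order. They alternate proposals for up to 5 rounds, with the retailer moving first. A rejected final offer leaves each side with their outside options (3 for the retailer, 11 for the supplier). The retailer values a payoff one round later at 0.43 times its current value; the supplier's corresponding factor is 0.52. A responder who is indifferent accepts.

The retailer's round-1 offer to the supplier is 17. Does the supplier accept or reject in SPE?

Round 5 (the retailer proposes): the supplier gets 11 if talks fail, so the retailer offers 11 and keeps 39.
Round 4 (the supplier proposes): the retailer can get 39 next round, worth 0.43 × 39 = 16.77 now. The supplier offers 16.77 and keeps 50 − 16.77 = 33.23.
Round 3 (the retailer proposes): the supplier can get 33.23 next round, worth 0.52 × 33.23 = 17.2796 now, so the retailer offers 17.2796, keeping 32.7204.
Round 2 (the supplier proposes): the retailer can get 32.7204 next round, worth 0.43 × 32.7204 = 14.069772 now, so the supplier offers 14.069772, keeping 35.930228.
So by rejecting in round 1, the supplier gets 35.930228 next round, worth 0.52 × 35.930228 = 18.68371856 now.
Offer 17 < 18.68371856, so the supplier rejects.

Reject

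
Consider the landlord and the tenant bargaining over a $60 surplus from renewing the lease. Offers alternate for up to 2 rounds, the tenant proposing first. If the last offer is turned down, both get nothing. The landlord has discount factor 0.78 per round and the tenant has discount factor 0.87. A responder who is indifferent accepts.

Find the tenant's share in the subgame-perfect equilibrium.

Round 2 (the landlord proposes): the tenant will accept anything ≥ 0, so the landlord offers 0 and keeps 60.
Round 1 (the tenant proposes): the landlord can get 60 next round, worth 0.78 × 60 = 46.8 now. The tenant offers 46.8 and keeps 60 − 46.8 = 13.2.

13.2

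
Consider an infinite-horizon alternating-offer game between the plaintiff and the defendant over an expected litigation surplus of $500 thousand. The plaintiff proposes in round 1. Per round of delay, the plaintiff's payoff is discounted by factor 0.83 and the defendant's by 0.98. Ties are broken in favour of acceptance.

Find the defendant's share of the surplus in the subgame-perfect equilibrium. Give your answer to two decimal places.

Let x be the plaintiff's share when the plaintiff proposes and y be the defendant's share when the defendant proposes.
The defendant accepts iff offered ≥ 0.98·y, so x = 500 − 0.98y. Symmetrically y = 500 − 0.83x.
Substituting: x = 500 − 0.98(500 − 0.83x), giving x(1 − 0.83·0.98) = 500(1 − 0.98).
So x = 500 × 0.02 / 0.1866 ≈ 53.5906, and the defendant receives 500 − x ≈ 446.4094.

446.41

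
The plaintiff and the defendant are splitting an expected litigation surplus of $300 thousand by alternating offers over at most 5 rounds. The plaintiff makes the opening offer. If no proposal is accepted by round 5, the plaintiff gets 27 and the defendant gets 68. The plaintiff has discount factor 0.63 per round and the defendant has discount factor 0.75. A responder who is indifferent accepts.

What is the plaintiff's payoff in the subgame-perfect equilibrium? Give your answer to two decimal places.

Round 5 (the plaintiff proposes): the defendant gets 68 if talks fail, so the plaintiff offers 68 and keeps 232.
Round 4 (the defendant proposes): the plaintiff can get 232 next round, worth 0.63 × 232 = 146.16 now; the defendant offers that and keeps 153.84.
Round 3 (the plaintiff proposes): the defendant can get 153.84 next round, worth 0.75 × 153.84 = 115.38 now. The plaintiff offers 115.38 and keeps 300 − 115.38 = 184.62.
Round 2 (the defendant proposes): the plaintiff can get 184.62 next round, worth 0.63 × 184.62 = 116.3106 now, so the defendant offers 116.3106, keeping 183.6894.
Round 1 (the plaintiff proposes): the defendant can get 183.6894 next round, worth 0.75 × 183.6894 = 137.76705 now; the plaintiff offers that and keeps 162.23295.

162.23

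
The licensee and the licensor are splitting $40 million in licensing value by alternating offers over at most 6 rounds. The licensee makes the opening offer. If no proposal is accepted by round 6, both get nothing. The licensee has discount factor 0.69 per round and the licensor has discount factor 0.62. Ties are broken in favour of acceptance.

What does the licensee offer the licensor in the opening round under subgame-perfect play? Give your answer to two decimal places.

By backward induction:
Round 6 (the licensor proposes): rejection yields 0 for the licensee; the licensor offers 0 and keeps 40.
Round 5 (the licensee proposes): the licensor can get 40 next round, worth 0.62 × 40 = 24.8 now. The licensee offers 24.8 and keeps 40 − 24.8 = 15.2.
Round 4 (the licensor proposes): the licensee can get 15.2 next round, worth 0.69 × 15.2 = 10.488 now; the licensor offers that and keeps 29.512.
Round 3 (the licensee proposes): the licensor can get 29.512 next round, worth 0.62 × 29.512 = 18.29744 now. The licensee offers 18.29744 and keeps 40 − 18.29744 = 21.70256.
Round 2 (the licensor proposes): the licensee can get 21.70256 next round, worth 0.69 × 21.70256 = 14.9747664 now, so the licensor offers 14.9747664, keeping 25.0252336.
Round 1 (the licensee proposes): the licensor can get 25.0252336 next round, worth 0.62 × 25.0252336 = 15.515644832 now, so the licensee offers 15.515644832, keeping 24.484355168.

15.52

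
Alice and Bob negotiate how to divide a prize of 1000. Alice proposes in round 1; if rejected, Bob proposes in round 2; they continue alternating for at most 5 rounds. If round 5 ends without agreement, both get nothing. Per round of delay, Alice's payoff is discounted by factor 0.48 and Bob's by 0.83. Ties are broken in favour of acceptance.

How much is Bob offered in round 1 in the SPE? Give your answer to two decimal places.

By backward induction:
Round 5 (Alice proposes): Bob will accept anything ≥ 0, so Alice offers 0 and keeps 1000.
Round 4 (Bob proposes): Alice can get 1000 next round, worth 0.48 × 1000 = 480 now. Bob offers 480 and keeps 1000 − 480 = 520.
Round 3 (Alice proposes): Bob can get 520 next round, worth 0.83 × 520 = 431.6 now; Alice offers that and keeps 568.4.
Round 2 (Bob proposes): Alice can get 568.4 next round, worth 0.48 × 568.4 = 272.832 now; Bob offers that and keeps 727.168.
Round 1 (Alice proposes): Bob can get 727.168 next round, worth 0.83 × 727.168 = 603.54944 now; Alice offers that and keeps 396.45056.

603.55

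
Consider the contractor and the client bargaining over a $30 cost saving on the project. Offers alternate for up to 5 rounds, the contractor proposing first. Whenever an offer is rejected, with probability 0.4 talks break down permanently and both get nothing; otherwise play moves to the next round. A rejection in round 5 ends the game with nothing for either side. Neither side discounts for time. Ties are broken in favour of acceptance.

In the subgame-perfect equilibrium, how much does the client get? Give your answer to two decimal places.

By backward induction:
Round 5 (the contractor proposes): the client will accept anything ≥ 0, so the contractor offers 0 and keeps 30.
Round 4 (the client proposes): rejecting gives the contractor an expected 0.6 × 30 = 18. The client offers 18 and keeps 30 − 18 = 12.
Round 3 (the contractor proposes): rejecting gives the client an expected 0.6 × 12 = 7.2; the contractor offers that and keeps 22.8.
Round 2 (the client proposes): rejecting gives the contractor an expected 0.6 × 22.8 = 13.68, so the client offers 13.68, keeping 16.32.
Round 1 (the contractor proposes): rejecting gives the client an expected 0.6 × 16.32 = 9.792. The contractor offers 9.792 and keeps 30 − 9.792 = 20.208.

9.79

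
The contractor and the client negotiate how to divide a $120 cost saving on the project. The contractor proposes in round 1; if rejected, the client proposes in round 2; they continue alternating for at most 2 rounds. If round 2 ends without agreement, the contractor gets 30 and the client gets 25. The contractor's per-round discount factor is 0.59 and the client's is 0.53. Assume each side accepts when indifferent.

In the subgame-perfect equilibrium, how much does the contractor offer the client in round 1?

47.7

Round 2 (the client proposes): the contractor gets 30 if talks fail, so the client offers 30 and keeps 90.
Round 1 (the contractor proposes): the client can get 90 next round, worth 0.53 × 90 = 47.7 now, so the contractor offers 47.7, keeping 72.3.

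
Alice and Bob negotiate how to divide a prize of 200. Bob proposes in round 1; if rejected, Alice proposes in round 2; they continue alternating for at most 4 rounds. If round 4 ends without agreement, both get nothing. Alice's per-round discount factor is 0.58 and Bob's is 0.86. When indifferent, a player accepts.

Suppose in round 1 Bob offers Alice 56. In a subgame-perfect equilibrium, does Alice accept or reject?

Reject

Round 4 (Alice proposes): Bob will accept anything ≥ 0, so Alice offers 0 and keeps 200.
Round 3 (Bob proposes): Alice can get 200 next round, worth 0.58 × 200 = 116 now, so Bob offers 116, keeping 84.
Round 2 (Alice proposes): Bob can get 84 next round, worth 0.86 × 84 = 72.24 now; Alice offers that and keeps 127.76.
So by rejecting in round 1, Alice gets 127.76 next round, worth 0.58 × 127.76 = 74.1008 now.
Offer 56 < 74.1008, so Alice rejects.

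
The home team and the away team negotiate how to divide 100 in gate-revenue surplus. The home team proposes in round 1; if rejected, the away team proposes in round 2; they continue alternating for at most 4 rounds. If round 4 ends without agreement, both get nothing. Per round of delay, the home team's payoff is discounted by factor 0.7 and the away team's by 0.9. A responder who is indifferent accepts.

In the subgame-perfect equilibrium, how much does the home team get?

16.3

Round 4 (the away team proposes): rejection yields 0 for the home team; the away team offers 0 and keeps 100.
Round 3 (the home team proposes): the away team can get 100 next round, worth 0.9 × 100 = 90 now. The home team offers 90 and keeps 100 − 90 = 10.
Round 2 (the away team proposes): the home team can get 10 next round, worth 0.7 × 10 = 7 now, so the away team offers 7, keeping 93.
Round 1 (the home team proposes): the away team can get 93 next round, worth 0.9 × 93 = 83.7 now. The home team offers 83.7 and keeps 100 − 83.7 = 16.3.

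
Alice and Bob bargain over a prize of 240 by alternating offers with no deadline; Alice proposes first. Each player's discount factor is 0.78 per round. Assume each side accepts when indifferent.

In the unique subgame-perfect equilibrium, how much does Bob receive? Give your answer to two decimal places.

105.17

Let x be Alice's share when Alice proposes and y be Bob's share when Bob proposes.
Bob accepts iff offered ≥ 0.78·y, so x = 240 − 0.78y. Symmetrically y = 240 − 0.78x.
Substituting: x = 240 − 0.78(240 − 0.78x), giving x(1 − 0.78·0.78) = 240(1 − 0.78).
So x = 240 × 0.22 / 0.3916 ≈ 134.8315, and Bob receives 240 − x ≈ 105.1685.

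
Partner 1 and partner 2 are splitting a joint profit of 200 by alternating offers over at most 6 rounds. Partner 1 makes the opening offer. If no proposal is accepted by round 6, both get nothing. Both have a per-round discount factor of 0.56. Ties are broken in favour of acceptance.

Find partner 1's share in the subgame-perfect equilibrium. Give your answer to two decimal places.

124.25

Round 6 (partner 2 proposes): partner 1 will accept anything ≥ 0, so partner 2 offers 0 and keeps 200.
Round 5 (partner 1 proposes): partner 2 can get 200 next round, worth 0.56 × 200 = 112 now; partner 1 offers that and keeps 88.
Round 4 (partner 2 proposes): partner 1 can get 88 next round, worth 0.56 × 88 = 49.28 now, so partner 2 offers 49.28, keeping 150.72.
Round 3 (partner 1 proposes): partner 2 can get 150.72 next round, worth 0.56 × 150.72 = 84.4032 now. Partner 1 offers 84.4032 and keeps 200 − 84.4032 = 115.5968.
Round 2 (partner 2 proposes): partner 1 can get 115.5968 next round, worth 0.56 × 115.5968 = 64.734208 now; partner 2 offers that and keeps 135.265792.
Round 1 (partner 1 proposes): partner 2 can get 135.265792 next round, worth 0.56 × 135.265792 = 75.74884352 now. Partner 1 offers 75.74884352 and keeps 200 − 75.74884352 = 124.25115648.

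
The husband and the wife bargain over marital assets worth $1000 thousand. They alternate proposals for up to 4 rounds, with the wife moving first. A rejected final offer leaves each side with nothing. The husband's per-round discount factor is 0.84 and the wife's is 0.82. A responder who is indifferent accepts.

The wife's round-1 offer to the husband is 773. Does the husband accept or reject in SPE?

Round 4 (the husband proposes): the wife will accept anything ≥ 0, so the husband offers 0 and keeps 1000.
Round 3 (the wife proposes): the husband can get 1000 next round, worth 0.84 × 1000 = 840 now, so the wife offers 840, keeping 160.
Round 2 (the husband proposes): the wife can get 160 next round, worth 0.82 × 160 = 131.2 now. The husband offers 131.2 and keeps 1000 − 131.2 = 868.8.
So by rejecting in round 1, the husband gets 868.8 next round, worth 0.84 × 868.8 = 729.792 now.
Offer 773 ≥ 729.792, so the husband accepts.

Accept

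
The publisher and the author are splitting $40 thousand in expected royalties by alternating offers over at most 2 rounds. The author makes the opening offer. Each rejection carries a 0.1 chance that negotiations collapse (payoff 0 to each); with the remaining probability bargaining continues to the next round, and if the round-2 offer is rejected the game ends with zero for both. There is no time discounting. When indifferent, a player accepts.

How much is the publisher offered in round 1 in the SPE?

36

Round 2 (the publisher proposes): the author will accept anything ≥ 0, so the publisher offers 0 and keeps 40.
Round 1 (the author proposes): rejecting gives the publisher an expected 0.9 × 40 = 36; the author offers that and keeps 4.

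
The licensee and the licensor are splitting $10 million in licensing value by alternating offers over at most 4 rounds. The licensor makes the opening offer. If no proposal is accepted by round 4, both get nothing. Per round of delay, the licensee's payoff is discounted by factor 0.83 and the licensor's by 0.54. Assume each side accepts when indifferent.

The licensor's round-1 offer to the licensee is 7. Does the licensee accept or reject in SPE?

Reject

Work out the licensee's continuation value if the offer is rejected.
Round 4 (the licensee proposes): rejection yields 0 for the licensor; the licensee offers 0 and keeps 10.
Round 3 (the licensor proposes): the licensee can get 10 next round, worth 0.83 × 10 = 8.3 now; the licensor offers that and keeps 1.7.
Round 2 (the licensee proposes): the licensor can get 1.7 next round, worth 0.54 × 1.7 = 0.918 now, so the licensee offers 0.918, keeping 9.082.
So by rejecting in round 1, the licensee gets 9.082 next round, worth 0.83 × 9.082 = 7.53806 now.
Offer 7 < 7.53806, so the licensee rejects.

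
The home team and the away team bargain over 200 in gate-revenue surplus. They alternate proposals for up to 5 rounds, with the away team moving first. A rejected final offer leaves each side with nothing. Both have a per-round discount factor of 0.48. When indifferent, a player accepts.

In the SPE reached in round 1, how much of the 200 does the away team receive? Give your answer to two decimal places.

138.58

By backward induction:
Round 5 (the away team proposes): rejection yields 0 for the home team; the away team offers 0 and keeps 200.
Round 4 (the home team proposes): the away team can get 200 next round, worth 0.48 × 200 = 96 now. The home team offers 96 and keeps 200 − 96 = 104.
Round 3 (the away team proposes): the home team can get 104 next round, worth 0.48 × 104 = 49.92 now, so the away team offers 49.92, keeping 150.08.
Round 2 (the home team proposes): the away team can get 150.08 next round, worth 0.48 × 150.08 = 72.0384 now, so the home team offers 72.0384, keeping 127.9616.
Round 1 (the away team proposes): the home team can get 127.9616 next round, worth 0.48 × 127.9616 = 61.421568 now. The away team offers 61.421568 and keeps 200 − 61.421568 = 138.578432.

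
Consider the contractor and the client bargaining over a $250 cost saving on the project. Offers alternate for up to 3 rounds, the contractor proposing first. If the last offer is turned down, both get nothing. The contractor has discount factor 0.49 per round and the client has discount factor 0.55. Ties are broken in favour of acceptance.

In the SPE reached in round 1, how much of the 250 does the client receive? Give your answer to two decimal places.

Solve by backward induction from round 3.
Round 3 (the contractor proposes): rejection yields 0 for the client; the contractor offers 0 and keeps 250.
Round 2 (the client proposes): the contractor can get 250 next round, worth 0.49 × 250 = 122.5 now, so the client offers 122.5, keeping 127.5.
Round 1 (the contractor proposes): the client can get 127.5 next round, worth 0.55 × 127.5 = 70.125 now, so the contractor offers 70.125, keeping 179.875.

70.13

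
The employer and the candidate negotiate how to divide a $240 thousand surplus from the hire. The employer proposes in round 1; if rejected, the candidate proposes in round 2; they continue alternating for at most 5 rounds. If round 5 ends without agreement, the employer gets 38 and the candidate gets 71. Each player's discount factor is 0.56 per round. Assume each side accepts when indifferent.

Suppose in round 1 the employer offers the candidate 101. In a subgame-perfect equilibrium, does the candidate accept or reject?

Work out the candidate's continuation value if the offer is rejected.
Round 5 (the employer proposes): the candidate gets 71 if talks fail, so the employer offers 71 and keeps 169.
Round 4 (the candidate proposes): the employer can get 169 next round, worth 0.56 × 169 = 94.64 now, so the candidate offers 94.64, keeping 145.36.
Round 3 (the employer proposes): the candidate can get 145.36 next round, worth 0.56 × 145.36 = 81.4016 now, so the employer offers 81.4016, keeping 158.5984.
Round 2 (the candidate proposes): the employer can get 158.5984 next round, worth 0.56 × 158.5984 = 88.815104 now, so the candidate offers 88.815104, keeping 151.184896.
So by rejecting in round 1, the candidate gets 151.184896 next round, worth 0.56 × 151.184896 = 84.66354176 now.
Offer 101 ≥ 84.66354176, so the candidate accepts.

Accept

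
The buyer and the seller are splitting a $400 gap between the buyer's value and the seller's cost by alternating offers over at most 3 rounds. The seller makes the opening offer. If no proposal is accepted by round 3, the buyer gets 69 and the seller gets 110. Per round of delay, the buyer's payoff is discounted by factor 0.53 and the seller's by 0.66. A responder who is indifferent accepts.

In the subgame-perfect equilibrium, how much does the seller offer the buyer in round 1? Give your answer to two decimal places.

96.22

Round 3 (the seller proposes): the buyer gets 69 if talks fail, so the seller offers 69 and keeps 331.
Round 2 (the buyer proposes): the seller can get 331 next round, worth 0.66 × 331 = 218.46 now; the buyer offers that and keeps 181.54.
Round 1 (the seller proposes): the buyer can get 181.54 next round, worth 0.53 × 181.54 = 96.2162 now, so the seller offers 96.2162, keeping 303.7838.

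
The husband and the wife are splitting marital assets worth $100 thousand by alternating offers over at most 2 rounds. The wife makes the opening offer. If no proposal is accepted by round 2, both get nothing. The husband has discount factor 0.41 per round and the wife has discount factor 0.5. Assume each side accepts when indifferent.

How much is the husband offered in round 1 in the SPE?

Solve by backward induction from round 2.
Round 2 (the husband proposes): rejection yields 0 for the wife; the husband offers 0 and keeps 100.
Round 1 (the wife proposes): the husband can get 100 next round, worth 0.41 × 100 = 41 now. The wife offers 41 and keeps 100 − 41 = 59.

41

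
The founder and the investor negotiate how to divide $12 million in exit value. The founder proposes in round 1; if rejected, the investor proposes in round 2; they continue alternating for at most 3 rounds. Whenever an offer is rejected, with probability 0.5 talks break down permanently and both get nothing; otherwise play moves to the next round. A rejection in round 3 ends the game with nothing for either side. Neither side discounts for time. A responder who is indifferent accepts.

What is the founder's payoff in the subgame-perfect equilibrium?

9

Round 3 (the founder proposes): the investor will accept anything ≥ 0, so the founder offers 0 and keeps 12.
Round 2 (the investor proposes): rejecting gives the founder an expected 0.5 × 12 = 6; the investor offers that and keeps 6.
Round 1 (the founder proposes): rejecting gives the investor an expected 0.5 × 6 = 3; the founder offers that and keeps 9.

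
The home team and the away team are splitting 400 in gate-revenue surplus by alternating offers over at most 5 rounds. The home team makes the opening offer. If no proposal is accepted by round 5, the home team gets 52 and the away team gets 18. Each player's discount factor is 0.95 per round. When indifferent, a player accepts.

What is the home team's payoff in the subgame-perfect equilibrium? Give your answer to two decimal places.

Solve by backward induction from round 5.
Round 5 (the home team proposes): the away team gets 18 if talks fail, so the home team offers 18 and keeps 382.
Round 4 (the away team proposes): the home team can get 382 next round, worth 0.95 × 382 = 362.9 now. The away team offers 362.9 and keeps 400 − 362.9 = 37.1.
Round 3 (the home team proposes): the away team can get 37.1 next round, worth 0.95 × 37.1 = 35.245 now. The home team offers 35.245 and keeps 400 − 35.245 = 364.755.
Round 2 (the away team proposes): the home team can get 364.755 next round, worth 0.95 × 364.755 = 346.51725 now, so the away team offers 346.51725, keeping 53.48275.
Round 1 (the home team proposes): the away team can get 53.48275 next round, worth 0.95 × 53.48275 = 50.8086125 now. The home team offers 50.8086125 and keeps 400 − 50.8086125 = 349.1913875.

349.19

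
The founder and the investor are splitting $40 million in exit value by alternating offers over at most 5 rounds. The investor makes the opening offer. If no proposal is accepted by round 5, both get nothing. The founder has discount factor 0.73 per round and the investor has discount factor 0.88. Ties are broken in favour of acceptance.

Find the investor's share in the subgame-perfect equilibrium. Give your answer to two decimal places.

By backward induction:
Round 5 (the investor proposes): the founder will accept anything ≥ 0, so the investor offers 0 and keeps 40.
Round 4 (the founder proposes): the investor can get 40 next round, worth 0.88 × 40 = 35.2 now; the founder offers that and keeps 4.8.
Round 3 (the investor proposes): the founder can get 4.8 next round, worth 0.73 × 4.8 = 3.504 now. The investor offers 3.504 and keeps 40 − 3.504 = 36.496.
Round 2 (the founder proposes): the investor can get 36.496 next round, worth 0.88 × 36.496 = 32.11648 now, so the founder offers 32.11648, keeping 7.88352.
Round 1 (the investor proposes): the founder can get 7.88352 next round, worth 0.73 × 7.88352 = 5.7549696 now, so the investor offers 5.7549696, keeping 34.2450304.

34.25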